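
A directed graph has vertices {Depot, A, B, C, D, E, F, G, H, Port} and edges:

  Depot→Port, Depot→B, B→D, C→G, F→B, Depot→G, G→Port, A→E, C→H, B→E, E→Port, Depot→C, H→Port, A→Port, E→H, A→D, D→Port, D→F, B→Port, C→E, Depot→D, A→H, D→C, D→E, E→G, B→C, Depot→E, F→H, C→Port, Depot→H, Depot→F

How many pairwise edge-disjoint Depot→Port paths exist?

7

Assign every edge capacity 1; by Menger, the answer equals the max flow.
Path Depot→Port (+1); total 1.
Path Depot→B→Port (+1); total 2.
Path Depot→C→Port (+1); total 3.
Path Depot→D→Port (+1); total 4.
Path Depot→E→Port (+1); total 5.
Path Depot→G→Port (+1); total 6.
Path Depot→H→Port (+1); total 7.
No residual Depot→Port path; max flow = 7.
Certifying cut of size 7: {B→Port, C→Port, D→Port, Depot→Port, E→Port, G→Port, H→Port}.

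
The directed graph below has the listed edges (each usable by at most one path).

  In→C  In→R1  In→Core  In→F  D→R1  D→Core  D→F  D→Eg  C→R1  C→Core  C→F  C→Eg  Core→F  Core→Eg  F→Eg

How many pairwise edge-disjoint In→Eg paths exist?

Assign every edge capacity 1; by Menger, the answer equals the max flow.
Path In→C→Eg (+1); total 1.
Path In→Core→Eg (+1); total 2.
Path In→F→Eg (+1); total 3.
No residual In→Eg path; max flow = 3.
Certifying cut of size 3: {In→C, In→Core, In→F}.

3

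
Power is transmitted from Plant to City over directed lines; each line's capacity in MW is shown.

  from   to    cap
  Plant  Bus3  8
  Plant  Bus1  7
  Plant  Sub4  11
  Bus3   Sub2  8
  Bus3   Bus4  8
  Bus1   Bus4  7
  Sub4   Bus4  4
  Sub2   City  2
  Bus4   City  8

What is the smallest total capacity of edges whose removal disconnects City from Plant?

10

Augment Plant→Bus3→Sub2→City: bottleneck 2, flow now 2.
Augment Plant→Bus3→Bus4→City: bottleneck 6, flow now 8.
Augment Plant→Bus1→Bus4→City: bottleneck 2, flow now 10.
No augmenting path remains; maximum flow = 10.
By max-flow min-cut, the minimum cut capacity equals the max flow.
In the residual graph, reachable from Plant: {Plant, Bus3, Bus1, Sub4, Sub2, Bus4}.
Min-cut edges: Sub2→City (2), Bus4→City (8); capacity 2 + 8 = 10.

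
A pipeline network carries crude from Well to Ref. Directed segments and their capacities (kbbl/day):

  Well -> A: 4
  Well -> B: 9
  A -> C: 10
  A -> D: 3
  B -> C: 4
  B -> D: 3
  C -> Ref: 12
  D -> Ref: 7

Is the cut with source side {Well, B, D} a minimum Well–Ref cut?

Given cut capacity: 4 + 4 + 7 = 15.
Augment Well→A→C→Ref: bottleneck 4, flow now 4.
Augment Well→B→C→Ref: bottleneck 4, flow now 8.
Augment Well→B→D→Ref: bottleneck 3, flow now 11.
No augmenting path remains; maximum flow = 11.
In the residual graph, reachable from Well: {Well, B}.
Min-cut edges: Well→A (4), B→C (4), B→D (3); capacity 4 + 4 + 3 = 11.
Cut capacity 15 exceeds the max flow 11, so it is not minimum.

No — its capacity is 15, but the minimum cut has capacity 11.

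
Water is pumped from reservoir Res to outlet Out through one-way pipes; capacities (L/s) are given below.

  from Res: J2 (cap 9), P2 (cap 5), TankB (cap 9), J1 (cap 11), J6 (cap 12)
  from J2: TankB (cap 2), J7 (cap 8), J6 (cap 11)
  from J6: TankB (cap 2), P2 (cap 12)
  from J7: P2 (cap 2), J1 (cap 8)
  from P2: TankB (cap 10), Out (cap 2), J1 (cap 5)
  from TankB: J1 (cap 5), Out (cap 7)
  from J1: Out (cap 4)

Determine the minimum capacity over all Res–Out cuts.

Augment Res→P2→Out: bottleneck 2, flow now 2.
Augment Res→TankB→Out: bottleneck 7, flow now 9.
Augment Res→J1→Out: bottleneck 4, flow now 13.
No augmenting path remains; maximum flow = 13.
By max-flow min-cut, the minimum cut capacity equals the max flow.
In the residual graph, reachable from Res: {Res, J2, J6, J7, P2, TankB, J1}.
Min-cut edges: P2→Out (2), TankB→Out (7), J1→Out (4); capacity 2 + 7 + 4 = 13.

13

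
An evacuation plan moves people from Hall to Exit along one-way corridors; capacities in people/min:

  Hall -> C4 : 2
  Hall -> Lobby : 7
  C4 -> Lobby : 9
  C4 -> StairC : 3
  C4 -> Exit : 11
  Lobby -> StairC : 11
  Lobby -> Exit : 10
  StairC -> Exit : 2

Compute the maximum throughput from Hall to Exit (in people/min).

9

Augment Hall→C4→Exit: bottleneck 2, flow now 2.
Augment Hall→Lobby→Exit: bottleneck 7, flow now 9.
No augmenting path remains; maximum flow = 9.
In the residual graph, reachable from Hall: {Hall}.
Min-cut edges: Hall→C4 (2), Hall→Lobby (7); capacity 2 + 7 = 9.
This cut is saturated, so no flow can exceed 9.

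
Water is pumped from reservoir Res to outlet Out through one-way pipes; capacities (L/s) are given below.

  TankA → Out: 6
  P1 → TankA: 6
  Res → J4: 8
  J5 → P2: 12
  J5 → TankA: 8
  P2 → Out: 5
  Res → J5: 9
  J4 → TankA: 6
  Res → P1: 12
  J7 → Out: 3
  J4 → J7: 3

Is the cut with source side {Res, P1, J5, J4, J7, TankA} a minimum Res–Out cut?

Given cut capacity: 12 + 3 + 6 = 21.
Augment Res→P1→TankA→Out: bottleneck 6, flow now 6.
Augment Res→J5→P2→Out: bottleneck 5, flow now 11.
Augment Res→J4→J7→Out: bottleneck 3, flow now 14.
No augmenting path remains; maximum flow = 14.
In the residual graph, reachable from Res: {Res, P1, J5, J4, P2, TankA}.
Min-cut edges: J4→J7 (3), P2→Out (5), TankA→Out (6); capacity 3 + 5 + 6 = 14.
Cut capacity 21 exceeds the max flow 14, so it is not minimum.

No — its capacity is 21, but the minimum cut has capacity 14.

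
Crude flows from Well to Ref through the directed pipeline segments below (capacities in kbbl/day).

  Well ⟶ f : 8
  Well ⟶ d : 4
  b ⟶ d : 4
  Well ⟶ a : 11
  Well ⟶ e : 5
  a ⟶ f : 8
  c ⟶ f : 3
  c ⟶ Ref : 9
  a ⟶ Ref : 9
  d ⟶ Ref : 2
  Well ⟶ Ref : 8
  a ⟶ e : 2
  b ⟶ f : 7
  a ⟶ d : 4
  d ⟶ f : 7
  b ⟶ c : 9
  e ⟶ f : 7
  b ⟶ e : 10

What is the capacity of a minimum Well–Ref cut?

Augment Well→Ref: bottleneck 8, flow now 8.
Augment Well→a→Ref: bottleneck 9, flow now 17.
Augment Well→d→Ref: bottleneck 2, flow now 19.
No augmenting path remains; maximum flow = 19.
By max-flow min-cut, the minimum cut capacity equals the max flow.
In the residual graph, reachable from Well: {Well, a, d, e, f}.
Min-cut edges: Well→Ref (8), a→Ref (9), d→Ref (2); capacity 8 + 9 + 2 = 19.

19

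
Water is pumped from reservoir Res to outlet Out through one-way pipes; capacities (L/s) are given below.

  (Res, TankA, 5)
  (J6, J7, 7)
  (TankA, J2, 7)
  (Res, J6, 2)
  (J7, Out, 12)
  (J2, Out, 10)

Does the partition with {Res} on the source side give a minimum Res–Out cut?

Yes — it is a minimum cut (capacity 7).

Given cut capacity: 5 + 2 = 7.
Augment Res→TankA→J2→Out: bottleneck 5, flow now 5.
Augment Res→J6→J7→Out: bottleneck 2, flow now 7.
No augmenting path remains; maximum flow = 7.
Cut capacity 7 equals the max flow, so it is a minimum cut.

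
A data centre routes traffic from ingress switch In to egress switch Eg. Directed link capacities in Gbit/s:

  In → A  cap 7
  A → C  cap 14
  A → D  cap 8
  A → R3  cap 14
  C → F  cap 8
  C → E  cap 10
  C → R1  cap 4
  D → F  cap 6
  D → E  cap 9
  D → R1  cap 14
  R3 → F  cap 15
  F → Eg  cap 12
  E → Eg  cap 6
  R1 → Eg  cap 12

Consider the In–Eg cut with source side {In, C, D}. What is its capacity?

58

Edges leaving {In, C, D}: In→A (7), C→F (8), C→E (10), C→R1 (4), D→F (6), D→E (9), D→R1 (14).
Cut capacity = 7 + 8 + 10 + 4 + 6 + 9 + 14 = 58.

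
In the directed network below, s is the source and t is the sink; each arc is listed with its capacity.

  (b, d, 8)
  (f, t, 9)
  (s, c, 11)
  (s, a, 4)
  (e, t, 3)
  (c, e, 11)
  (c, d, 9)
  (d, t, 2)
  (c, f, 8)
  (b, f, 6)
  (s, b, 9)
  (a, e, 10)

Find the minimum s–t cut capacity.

Augment s→a→e→t: bottleneck 3, flow now 3.
Augment s→b→d→t: bottleneck 2, flow now 5.
Augment s→b→f→t: bottleneck 6, flow now 11.
Augment s→c→f→t: bottleneck 3, flow now 14.
No augmenting path remains; maximum flow = 14.
By max-flow min-cut, the minimum cut capacity equals the max flow.
In the residual graph, reachable from s: {s, a, b, c, d, e, f}.
Min-cut edges: d→t (2), e→t (3), f→t (9); capacity 2 + 3 + 9 = 14.

14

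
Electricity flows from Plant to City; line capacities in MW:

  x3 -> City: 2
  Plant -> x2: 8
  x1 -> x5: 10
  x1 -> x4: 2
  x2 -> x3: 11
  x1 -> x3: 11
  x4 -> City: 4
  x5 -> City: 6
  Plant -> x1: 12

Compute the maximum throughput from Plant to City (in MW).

10

Augment Plant→x1→x3→City: bottleneck 2, flow now 2.
Augment Plant→x1→x4→City: bottleneck 2, flow now 4.
Augment Plant→x1→x5→City: bottleneck 6, flow now 10.
No augmenting path remains; maximum flow = 10.
In the residual graph, reachable from Plant: {Plant, x1, x2, x3, x5}.
Min-cut edges: x1→x4 (2), x3→City (2), x5→City (6); capacity 2 + 2 + 6 = 10.
This cut is saturated, so no flow can exceed 10.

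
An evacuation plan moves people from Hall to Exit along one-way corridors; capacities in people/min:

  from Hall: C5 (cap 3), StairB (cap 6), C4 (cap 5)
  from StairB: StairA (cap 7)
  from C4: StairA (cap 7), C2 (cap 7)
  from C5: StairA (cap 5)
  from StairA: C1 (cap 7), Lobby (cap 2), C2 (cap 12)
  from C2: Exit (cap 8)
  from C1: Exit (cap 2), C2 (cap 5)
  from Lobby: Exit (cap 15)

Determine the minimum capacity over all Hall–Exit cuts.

12

Augment Hall→C4→C2→Exit: bottleneck 5, flow now 5.
Augment Hall→StairB→StairA→C2→Exit: bottleneck 3, flow now 8.
Augment Hall→StairB→StairA→C1→Exit: bottleneck 2, flow now 10.
Augment Hall→StairB→StairA→Lobby→Exit: bottleneck 1, flow now 11.
Augment Hall→C5→StairA→Lobby→Exit: bottleneck 1, flow now 12.
No augmenting path remains; maximum flow = 12.
By max-flow min-cut, the minimum cut capacity equals the max flow.
In the residual graph, reachable from Hall: {Hall, StairB, C4, C5, StairA, C2, C1}.
Min-cut edges: StairA→Lobby (2), C2→Exit (8), C1→Exit (2); capacity 2 + 8 + 2 = 12.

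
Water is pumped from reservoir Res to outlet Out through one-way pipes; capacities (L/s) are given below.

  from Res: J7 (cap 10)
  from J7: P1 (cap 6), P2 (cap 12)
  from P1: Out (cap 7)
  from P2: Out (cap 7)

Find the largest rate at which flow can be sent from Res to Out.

10

Augment Res→J7→P1→Out: bottleneck 6, flow now 6.
Augment Res→J7→P2→Out: bottleneck 4, flow now 10.
No augmenting path remains; maximum flow = 10.
In the residual graph, reachable from Res: {Res}.
Min-cut edges: Res→J7 (10); capacity 10 = 10.
This cut is saturated, so no flow can exceed 10.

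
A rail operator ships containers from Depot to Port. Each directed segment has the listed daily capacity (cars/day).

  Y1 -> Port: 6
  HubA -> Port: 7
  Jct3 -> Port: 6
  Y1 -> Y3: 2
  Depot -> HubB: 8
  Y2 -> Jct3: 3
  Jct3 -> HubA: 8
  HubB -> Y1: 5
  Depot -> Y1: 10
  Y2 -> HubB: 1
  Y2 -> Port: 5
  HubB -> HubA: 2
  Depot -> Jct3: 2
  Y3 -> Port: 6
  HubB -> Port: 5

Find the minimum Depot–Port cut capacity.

17

Augment Depot→HubB→Port: bottleneck 5, flow now 5.
Augment Depot→Y1→Port: bottleneck 6, flow now 11.
Augment Depot→Jct3→Port: bottleneck 2, flow now 13.
Augment Depot→HubB→HubA→Port: bottleneck 2, flow now 15.
Augment Depot→Y1→Y3→Port: bottleneck 2, flow now 17.
No augmenting path remains; maximum flow = 17.
By max-flow min-cut, the minimum cut capacity equals the max flow.
In the residual graph, reachable from Depot: {Depot, HubB, Y1}.
Min-cut edges: Depot→Jct3 (2), HubB→HubA (2), HubB→Port (5), Y1→Y3 (2), Y1→Port (6); capacity 2 + 2 + 5 + 2 + 6 = 17.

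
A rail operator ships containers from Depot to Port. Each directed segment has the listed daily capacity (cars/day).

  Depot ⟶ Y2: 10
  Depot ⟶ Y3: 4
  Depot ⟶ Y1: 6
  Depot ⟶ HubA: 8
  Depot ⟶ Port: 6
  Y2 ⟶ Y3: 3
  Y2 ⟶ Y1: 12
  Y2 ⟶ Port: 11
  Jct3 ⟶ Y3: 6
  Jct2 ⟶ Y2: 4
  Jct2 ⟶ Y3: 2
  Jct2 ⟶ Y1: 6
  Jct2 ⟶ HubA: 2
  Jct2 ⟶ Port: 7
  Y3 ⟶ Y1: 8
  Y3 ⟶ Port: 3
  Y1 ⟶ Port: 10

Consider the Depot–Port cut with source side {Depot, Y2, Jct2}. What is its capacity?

Edges leaving {Depot, Y2, Jct2}: Depot→Y3 (4), Depot→Y1 (6), Depot→HubA (8), Depot→Port (6), Y2→Y3 (3), Y2→Y1 (12), Y2→Port (11), Jct2→Y3 (2), Jct2→Y1 (6), Jct2→HubA (2), Jct2→Port (7).
Cut capacity = 4 + 6 + 8 + 6 + 3 + 12 + 11 + 2 + 6 + 2 + 7 = 67.

67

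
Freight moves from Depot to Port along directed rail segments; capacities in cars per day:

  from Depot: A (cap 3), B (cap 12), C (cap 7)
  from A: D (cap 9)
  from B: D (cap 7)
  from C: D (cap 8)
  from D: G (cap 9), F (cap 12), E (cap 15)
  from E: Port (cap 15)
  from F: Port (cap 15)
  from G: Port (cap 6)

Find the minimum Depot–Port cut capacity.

17

Augment Depot→A→D→E→Port: bottleneck 3, flow now 3.
Augment Depot→B→D→E→Port: bottleneck 7, flow now 10.
Augment Depot→C→D→E→Port: bottleneck 5, flow now 15.
Augment Depot→C→D→F→Port: bottleneck 2, flow now 17.
No augmenting path remains; maximum flow = 17.
By max-flow min-cut, the minimum cut capacity equals the max flow.
In the residual graph, reachable from Depot: {Depot, B}.
Min-cut edges: Depot→A (3), Depot→C (7), B→D (7); capacity 3 + 7 + 7 = 17.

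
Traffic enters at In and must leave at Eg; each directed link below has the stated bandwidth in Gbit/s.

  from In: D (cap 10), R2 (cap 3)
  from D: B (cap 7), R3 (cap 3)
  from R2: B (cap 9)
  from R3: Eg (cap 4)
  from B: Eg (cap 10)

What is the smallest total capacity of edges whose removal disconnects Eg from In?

Augment In→D→R3→Eg: bottleneck 3, flow now 3.
Augment In→D→B→Eg: bottleneck 7, flow now 10.
Augment In→R2→B→Eg: bottleneck 3, flow now 13.
No augmenting path remains; maximum flow = 13.
By max-flow min-cut, the minimum cut capacity equals the max flow.
In the residual graph, reachable from In: {In}.
Min-cut edges: In→D (10), In→R2 (3); capacity 10 + 3 = 13.

13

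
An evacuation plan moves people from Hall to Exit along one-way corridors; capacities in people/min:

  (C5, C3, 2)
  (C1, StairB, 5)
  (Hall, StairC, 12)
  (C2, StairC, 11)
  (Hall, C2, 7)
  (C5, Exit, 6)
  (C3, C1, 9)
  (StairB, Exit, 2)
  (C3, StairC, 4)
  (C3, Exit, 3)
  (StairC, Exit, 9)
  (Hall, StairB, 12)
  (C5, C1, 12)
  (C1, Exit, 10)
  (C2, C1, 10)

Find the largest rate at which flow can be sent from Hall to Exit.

18

Augment Hall→StairC→Exit: bottleneck 9, flow now 9.
Augment Hall→StairB→Exit: bottleneck 2, flow now 11.
Augment Hall→C2→C1→Exit: bottleneck 7, flow now 18.
No augmenting path remains; maximum flow = 18.
In the residual graph, reachable from Hall: {Hall, StairC, StairB}.
Min-cut edges: Hall→C2 (7), StairC→Exit (9), StairB→Exit (2); capacity 7 + 9 + 2 = 18.
This cut is saturated, so no flow can exceed 18.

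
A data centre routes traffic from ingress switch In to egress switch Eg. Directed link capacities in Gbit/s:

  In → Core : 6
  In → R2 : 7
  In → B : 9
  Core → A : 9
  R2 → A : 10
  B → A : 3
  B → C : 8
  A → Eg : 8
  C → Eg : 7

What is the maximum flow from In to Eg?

Augment In→Core→A→Eg: bottleneck 6, flow now 6.
Augment In→R2→A→Eg: bottleneck 2, flow now 8.
Augment In→B→C→Eg: bottleneck 7, flow now 15.
No augmenting path remains; maximum flow = 15.
In the residual graph, reachable from In: {In, Core, R2, B, A, C}.
Min-cut edges: A→Eg (8), C→Eg (7); capacity 8 + 7 = 15.
This cut is saturated, so no flow can exceed 15.

15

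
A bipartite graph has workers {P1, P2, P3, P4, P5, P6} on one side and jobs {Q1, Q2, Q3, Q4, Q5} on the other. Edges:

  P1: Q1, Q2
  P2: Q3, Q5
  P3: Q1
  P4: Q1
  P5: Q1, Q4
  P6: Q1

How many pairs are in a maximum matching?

4

Unit-capacity flow: source→left, listed edges, right→sink; max matching = max flow.
Augmenting path P1→Q1 (+1); matched 1.
Augmenting path P2→Q3 (+1); matched 2.
Augmenting path P5→Q4 (+1); matched 3.
Augmenting path P3→Q1→P1→Q2 (+1); matched 4.
No augmenting path remains; maximum matching = 4.
König certificate: {P1, P2, P5, Q1} is a vertex cover of size 4 (every listed pair touches it), so no matching can be larger.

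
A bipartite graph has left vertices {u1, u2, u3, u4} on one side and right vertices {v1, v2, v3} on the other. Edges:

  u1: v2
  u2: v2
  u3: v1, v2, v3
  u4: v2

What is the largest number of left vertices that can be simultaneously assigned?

Unit-capacity flow: source→left, listed edges, right→sink; max matching = max flow.
Augmenting path u1→v2 (+1); matched 1.
Augmenting path u3→v1 (+1); matched 2.
No augmenting path remains; maximum matching = 2.
König certificate: {u3, v2} is a vertex cover of size 2 (every listed pair touches it), so no matching can be larger.

2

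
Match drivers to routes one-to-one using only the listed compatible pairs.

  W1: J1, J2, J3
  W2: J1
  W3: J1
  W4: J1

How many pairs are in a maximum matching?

Unit-capacity flow: source→left, listed edges, right→sink; max matching = max flow.
Augmenting path W1→J1 (+1); matched 1.
Augmenting path W2→J1→W1→J2 (+1); matched 2.
No augmenting path remains; maximum matching = 2.
König certificate: {W1, J1} is a vertex cover of size 2 (every listed pair touches it), so no matching can be larger.

2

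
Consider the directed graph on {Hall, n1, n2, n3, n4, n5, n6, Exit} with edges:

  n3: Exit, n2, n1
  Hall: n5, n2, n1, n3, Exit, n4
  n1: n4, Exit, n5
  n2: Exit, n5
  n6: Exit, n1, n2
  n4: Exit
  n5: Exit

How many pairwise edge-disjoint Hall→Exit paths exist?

6

Assign every edge capacity 1; by Menger, the answer equals the max flow.
Path Hall→Exit (+1); total 1.
Path Hall→n1→Exit (+1); total 2.
Path Hall→n2→Exit (+1); total 3.
Path Hall→n3→Exit (+1); total 4.
Path Hall→n4→Exit (+1); total 5.
Path Hall→n5→Exit (+1); total 6.
No residual Hall→Exit path; max flow = 6.
Certifying cut of size 6: {Hall→Exit, Hall→n1, Hall→n2, Hall→n3, Hall→n4, Hall→n5}.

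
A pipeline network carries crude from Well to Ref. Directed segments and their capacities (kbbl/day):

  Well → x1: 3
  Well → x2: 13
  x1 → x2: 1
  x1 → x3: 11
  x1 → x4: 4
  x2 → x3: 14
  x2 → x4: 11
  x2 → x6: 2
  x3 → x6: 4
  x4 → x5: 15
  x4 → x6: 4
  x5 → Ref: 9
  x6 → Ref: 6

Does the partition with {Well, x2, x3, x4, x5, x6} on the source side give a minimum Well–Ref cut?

No — its capacity is 18, but the minimum cut has capacity 15.

Given cut capacity: 3 + 9 + 6 = 18.
Augment Well→x2→x6→Ref: bottleneck 2, flow now 2.
Augment Well→x1→x3→x6→Ref: bottleneck 3, flow now 5.
Augment Well→x2→x3→x6→Ref: bottleneck 1, flow now 6.
Augment Well→x2→x4→x5→Ref: bottleneck 9, flow now 15.
No augmenting path remains; maximum flow = 15.
In the residual graph, reachable from Well: {Well, x1, x2, x3, x4, x5, x6}.
Min-cut edges: x5→Ref (9), x6→Ref (6); capacity 9 + 6 = 15.
Cut capacity 18 exceeds the max flow 15, so it is not minimum.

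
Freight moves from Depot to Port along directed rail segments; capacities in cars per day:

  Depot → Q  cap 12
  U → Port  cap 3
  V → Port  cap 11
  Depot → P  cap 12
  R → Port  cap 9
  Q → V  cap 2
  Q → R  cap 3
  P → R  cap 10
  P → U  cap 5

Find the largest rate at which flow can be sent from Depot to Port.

14

Augment Depot→P→R→Port: bottleneck 9, flow now 9.
Augment Depot→P→U→Port: bottleneck 3, flow now 12.
Augment Depot→Q→V→Port: bottleneck 2, flow now 14.
No augmenting path remains; maximum flow = 14.
In the residual graph, reachable from Depot: {Depot, P, Q, R, U}.
Min-cut edges: Q→V (2), R→Port (9), U→Port (3); capacity 2 + 9 + 3 = 14.
This cut is saturated, so no flow can exceed 14.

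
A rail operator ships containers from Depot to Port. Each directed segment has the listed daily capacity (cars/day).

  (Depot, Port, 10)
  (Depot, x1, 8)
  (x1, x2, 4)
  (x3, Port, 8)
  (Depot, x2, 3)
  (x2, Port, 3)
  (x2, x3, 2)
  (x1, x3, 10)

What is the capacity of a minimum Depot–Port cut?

21

Augment Depot→Port: bottleneck 10, flow now 10.
Augment Depot→x2→Port: bottleneck 3, flow now 13.
Augment Depot→x1→x3→Port: bottleneck 8, flow now 21.
No augmenting path remains; maximum flow = 21.
By max-flow min-cut, the minimum cut capacity equals the max flow.
In the residual graph, reachable from Depot: {Depot}.
Min-cut edges: Depot→x1 (8), Depot→x2 (3), Depot→Port (10); capacity 8 + 3 + 10 = 21.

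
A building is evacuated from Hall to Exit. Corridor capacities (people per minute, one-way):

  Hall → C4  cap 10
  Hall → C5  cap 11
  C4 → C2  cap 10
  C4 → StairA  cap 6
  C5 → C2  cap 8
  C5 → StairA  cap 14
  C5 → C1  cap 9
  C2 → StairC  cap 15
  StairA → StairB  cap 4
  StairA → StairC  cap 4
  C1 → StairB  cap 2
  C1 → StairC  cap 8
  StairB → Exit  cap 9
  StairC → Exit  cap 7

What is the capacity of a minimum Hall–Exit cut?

13

Augment Hall→C4→C2→StairC→Exit: bottleneck 7, flow now 7.
Augment Hall→C4→StairA→StairB→Exit: bottleneck 3, flow now 10.
Augment Hall→C5→StairA→StairB→Exit: bottleneck 1, flow now 11.
Augment Hall→C5→C1→StairB→Exit: bottleneck 2, flow now 13.
No augmenting path remains; maximum flow = 13.
By max-flow min-cut, the minimum cut capacity equals the max flow.
In the residual graph, reachable from Hall: {Hall, C4, C5, C2, StairA, C1, StairC}.
Min-cut edges: StairA→StairB (4), C1→StairB (2), StairC→Exit (7); capacity 4 + 2 + 7 = 13.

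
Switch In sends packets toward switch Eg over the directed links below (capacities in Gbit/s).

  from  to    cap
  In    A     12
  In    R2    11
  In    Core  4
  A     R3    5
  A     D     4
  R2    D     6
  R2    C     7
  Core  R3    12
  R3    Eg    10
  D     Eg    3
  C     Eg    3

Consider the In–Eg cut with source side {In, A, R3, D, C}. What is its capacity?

31

Edges leaving {In, A, R3, D, C}: In→R2 (11), In→Core (4), R3→Eg (10), D→Eg (3), C→Eg (3).
Cut capacity = 11 + 4 + 10 + 3 + 3 = 31.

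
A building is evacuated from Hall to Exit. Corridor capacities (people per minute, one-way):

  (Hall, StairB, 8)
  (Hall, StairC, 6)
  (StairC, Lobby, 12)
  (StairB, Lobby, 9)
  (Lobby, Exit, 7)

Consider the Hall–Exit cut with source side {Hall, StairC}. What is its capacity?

20

Edges leaving {Hall, StairC}: Hall→StairB (8), StairC→Lobby (12).
Cut capacity = 8 + 12 = 20.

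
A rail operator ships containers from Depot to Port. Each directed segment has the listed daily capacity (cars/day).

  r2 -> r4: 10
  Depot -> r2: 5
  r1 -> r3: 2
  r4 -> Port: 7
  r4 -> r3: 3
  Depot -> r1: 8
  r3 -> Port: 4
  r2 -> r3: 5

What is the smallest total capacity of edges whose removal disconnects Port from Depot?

Augment Depot→r1→r3→Port: bottleneck 2, flow now 2.
Augment Depot→r2→r3→Port: bottleneck 2, flow now 4.
Augment Depot→r2→r4→Port: bottleneck 3, flow now 7.
No augmenting path remains; maximum flow = 7.
By max-flow min-cut, the minimum cut capacity equals the max flow.
In the residual graph, reachable from Depot: {Depot, r1}.
Min-cut edges: Depot→r2 (5), r1→r3 (2); capacity 5 + 2 = 7.

7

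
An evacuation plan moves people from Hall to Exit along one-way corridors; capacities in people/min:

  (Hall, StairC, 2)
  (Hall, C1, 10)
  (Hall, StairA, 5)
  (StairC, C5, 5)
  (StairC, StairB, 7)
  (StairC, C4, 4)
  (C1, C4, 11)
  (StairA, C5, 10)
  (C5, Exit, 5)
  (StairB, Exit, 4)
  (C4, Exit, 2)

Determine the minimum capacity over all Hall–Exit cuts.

9

Augment Hall→StairC→C5→Exit: bottleneck 2, flow now 2.
Augment Hall→C1→C4→Exit: bottleneck 2, flow now 4.
Augment Hall→StairA→C5→Exit: bottleneck 3, flow now 7.
Augment Hall→StairA→C5→StairC→StairB→Exit: bottleneck 2, flow now 9. (uses reverse residual edge)
No augmenting path remains; maximum flow = 9.
By max-flow min-cut, the minimum cut capacity equals the max flow.
In the residual graph, reachable from Hall: {Hall, C1, C4}.
Min-cut edges: Hall→StairC (2), Hall→StairA (5), C4→Exit (2); capacity 2 + 5 + 2 = 9.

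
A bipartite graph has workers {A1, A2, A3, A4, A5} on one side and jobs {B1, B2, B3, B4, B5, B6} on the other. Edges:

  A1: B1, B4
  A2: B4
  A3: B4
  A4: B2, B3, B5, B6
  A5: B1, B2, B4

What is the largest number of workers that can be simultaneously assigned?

Unit-capacity flow: source→left, listed edges, right→sink; max matching = max flow.
Augmenting path A1→B1 (+1); matched 1.
Augmenting path A2→B4 (+1); matched 2.
Augmenting path A4→B2 (+1); matched 3.
Augmenting path A5→B2→A4→B3 (+1); matched 4.
No augmenting path remains; maximum matching = 4.
König certificate: {A1, A4, A5, B4} is a vertex cover of size 4 (every listed pair touches it), so no matching can be larger.

4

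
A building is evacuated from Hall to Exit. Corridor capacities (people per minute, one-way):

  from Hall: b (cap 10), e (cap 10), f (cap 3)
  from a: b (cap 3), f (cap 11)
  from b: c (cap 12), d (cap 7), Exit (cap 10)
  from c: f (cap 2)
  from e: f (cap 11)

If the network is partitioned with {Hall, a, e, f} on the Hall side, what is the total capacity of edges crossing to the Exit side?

Edges leaving {Hall, a, e, f}: Hall→b (10), a→b (3).
Cut capacity = 10 + 3 = 13.

13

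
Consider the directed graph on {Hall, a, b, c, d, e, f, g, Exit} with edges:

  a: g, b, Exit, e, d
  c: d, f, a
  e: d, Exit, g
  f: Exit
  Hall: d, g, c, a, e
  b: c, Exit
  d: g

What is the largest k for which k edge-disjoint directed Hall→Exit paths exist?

Assign every edge capacity 1; by Menger, the answer equals the max flow.
Path Hall→a→Exit (+1); total 1.
Path Hall→e→Exit (+1); total 2.
Path Hall→c→f→Exit (+1); total 3.
No residual Hall→Exit path; max flow = 3.
Certifying cut of size 3: {Hall→a, Hall→c, Hall→e}.

3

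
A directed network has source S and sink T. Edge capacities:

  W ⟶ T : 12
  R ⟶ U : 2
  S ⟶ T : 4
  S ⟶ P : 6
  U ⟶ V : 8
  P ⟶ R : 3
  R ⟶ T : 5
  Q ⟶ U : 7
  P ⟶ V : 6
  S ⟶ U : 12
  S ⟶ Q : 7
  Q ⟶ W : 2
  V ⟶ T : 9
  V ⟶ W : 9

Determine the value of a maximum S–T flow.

20

Augment S→T: bottleneck 4, flow now 4.
Augment S→P→R→T: bottleneck 3, flow now 7.
Augment S→P→V→T: bottleneck 3, flow now 10.
Augment S→Q→W→T: bottleneck 2, flow now 12.
Augment S→U→V→T: bottleneck 6, flow now 18.
Augment S→U→V→W→T: bottleneck 2, flow now 20.
No augmenting path remains; maximum flow = 20.
In the residual graph, reachable from S: {S, Q, U}.
Min-cut edges: S→P (6), S→T (4), Q→W (2), U→V (8); capacity 6 + 4 + 2 + 8 = 20.
This cut is saturated, so no flow can exceed 20.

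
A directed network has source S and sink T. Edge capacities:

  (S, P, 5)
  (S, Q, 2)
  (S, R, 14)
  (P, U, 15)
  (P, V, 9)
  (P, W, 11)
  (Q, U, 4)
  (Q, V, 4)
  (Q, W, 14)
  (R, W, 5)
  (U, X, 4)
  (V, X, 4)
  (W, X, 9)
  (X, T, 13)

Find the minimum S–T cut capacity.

Augment S→P→U→X→T: bottleneck 4, flow now 4.
Augment S→P→V→X→T: bottleneck 1, flow now 5.
Augment S→Q→V→X→T: bottleneck 2, flow now 7.
Augment S→R→W→X→T: bottleneck 5, flow now 12.
No augmenting path remains; maximum flow = 12.
By max-flow min-cut, the minimum cut capacity equals the max flow.
In the residual graph, reachable from S: {S, R}.
Min-cut edges: S→P (5), S→Q (2), R→W (5); capacity 5 + 2 + 5 = 12.

12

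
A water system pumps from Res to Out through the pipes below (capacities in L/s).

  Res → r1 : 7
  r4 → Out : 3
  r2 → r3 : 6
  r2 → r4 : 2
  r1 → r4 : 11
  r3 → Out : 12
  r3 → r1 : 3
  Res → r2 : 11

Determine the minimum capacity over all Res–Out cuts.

9

Augment Res→r1→r4→Out: bottleneck 3, flow now 3.
Augment Res→r2→r3→Out: bottleneck 6, flow now 9.
No augmenting path remains; maximum flow = 9.
By max-flow min-cut, the minimum cut capacity equals the max flow.
In the residual graph, reachable from Res: {Res, r1, r2, r4}.
Min-cut edges: r2→r3 (6), r4→Out (3); capacity 6 + 3 = 9.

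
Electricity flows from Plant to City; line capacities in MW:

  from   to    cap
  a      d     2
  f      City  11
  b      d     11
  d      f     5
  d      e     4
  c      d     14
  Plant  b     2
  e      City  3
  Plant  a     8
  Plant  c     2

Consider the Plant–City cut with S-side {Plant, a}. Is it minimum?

Yes — it is a minimum cut (capacity 6).

Given cut capacity: 2 + 2 + 2 = 6.
Augment Plant→a→d→e→City: bottleneck 2, flow now 2.
Augment Plant→b→d→e→City: bottleneck 1, flow now 3.
Augment Plant→b→d→f→City: bottleneck 1, flow now 4.
Augment Plant→c→d→f→City: bottleneck 2, flow now 6.
No augmenting path remains; maximum flow = 6.
Cut capacity 6 equals the max flow, so it is a minimum cut.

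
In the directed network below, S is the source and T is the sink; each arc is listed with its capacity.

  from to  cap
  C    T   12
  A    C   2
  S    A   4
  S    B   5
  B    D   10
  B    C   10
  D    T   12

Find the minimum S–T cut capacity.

Augment S→A→C→T: bottleneck 2, flow now 2.
Augment S→B→C→T: bottleneck 5, flow now 7.
No augmenting path remains; maximum flow = 7.
By max-flow min-cut, the minimum cut capacity equals the max flow.
In the residual graph, reachable from S: {S, A}.
Min-cut edges: S→B (5), A→C (2); capacity 5 + 2 = 7.

7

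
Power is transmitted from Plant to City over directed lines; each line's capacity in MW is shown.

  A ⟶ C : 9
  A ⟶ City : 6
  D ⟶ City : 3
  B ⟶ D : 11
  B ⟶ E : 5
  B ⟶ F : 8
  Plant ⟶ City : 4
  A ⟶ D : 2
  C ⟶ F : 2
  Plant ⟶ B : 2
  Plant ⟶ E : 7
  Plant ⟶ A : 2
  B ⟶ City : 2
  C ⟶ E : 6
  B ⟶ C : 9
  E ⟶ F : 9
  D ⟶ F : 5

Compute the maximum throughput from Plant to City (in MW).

Augment Plant→City: bottleneck 4, flow now 4.
Augment Plant→A→City: bottleneck 2, flow now 6.
Augment Plant→B→City: bottleneck 2, flow now 8.
No augmenting path remains; maximum flow = 8.
In the residual graph, reachable from Plant: {Plant, E, F}.
Min-cut edges: Plant→A (2), Plant→B (2), Plant→City (4); capacity 2 + 2 + 4 = 8.
This cut is saturated, so no flow can exceed 8.

8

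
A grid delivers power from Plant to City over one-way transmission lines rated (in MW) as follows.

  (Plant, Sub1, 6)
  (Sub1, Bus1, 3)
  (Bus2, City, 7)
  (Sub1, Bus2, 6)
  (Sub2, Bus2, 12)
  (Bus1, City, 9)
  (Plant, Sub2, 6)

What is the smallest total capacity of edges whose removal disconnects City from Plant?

10

Augment Plant→Sub1→Bus2→City: bottleneck 6, flow now 6.
Augment Plant→Sub2→Bus2→City: bottleneck 1, flow now 7.
Augment Plant→Sub2→Bus2→Sub1→Bus1→City: bottleneck 3, flow now 10. (uses reverse residual edge)
No augmenting path remains; maximum flow = 10.
By max-flow min-cut, the minimum cut capacity equals the max flow.
In the residual graph, reachable from Plant: {Plant, Sub1, Sub2, Bus2}.
Min-cut edges: Sub1→Bus1 (3), Bus2→City (7); capacity 3 + 7 = 10.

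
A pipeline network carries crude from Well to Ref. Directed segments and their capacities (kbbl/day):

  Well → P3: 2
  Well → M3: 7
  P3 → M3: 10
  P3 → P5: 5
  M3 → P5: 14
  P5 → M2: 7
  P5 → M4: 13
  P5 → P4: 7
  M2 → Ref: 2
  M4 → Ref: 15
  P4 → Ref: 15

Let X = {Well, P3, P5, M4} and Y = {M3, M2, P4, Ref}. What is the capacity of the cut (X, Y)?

46

Edges leaving {Well, P3, P5, M4}: Well→M3 (7), P3→M3 (10), P5→M2 (7), P5→P4 (7), M4→Ref (15).
Cut capacity = 7 + 10 + 7 + 7 + 15 = 46.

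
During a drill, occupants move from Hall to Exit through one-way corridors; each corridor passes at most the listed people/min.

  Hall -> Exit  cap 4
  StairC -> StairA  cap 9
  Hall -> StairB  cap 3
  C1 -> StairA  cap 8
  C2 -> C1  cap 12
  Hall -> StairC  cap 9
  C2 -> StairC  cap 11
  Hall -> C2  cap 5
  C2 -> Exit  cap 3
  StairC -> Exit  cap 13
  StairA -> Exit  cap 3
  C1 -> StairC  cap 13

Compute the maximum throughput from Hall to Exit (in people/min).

Augment Hall→Exit: bottleneck 4, flow now 4.
Augment Hall→C2→Exit: bottleneck 3, flow now 7.
Augment Hall→StairC→Exit: bottleneck 9, flow now 16.
Augment Hall→C2→StairC→Exit: bottleneck 2, flow now 18.
No augmenting path remains; maximum flow = 18.
In the residual graph, reachable from Hall: {Hall, StairB}.
Min-cut edges: Hall→C2 (5), Hall→StairC (9), Hall→Exit (4); capacity 5 + 9 + 4 = 18.
This cut is saturated, so no flow can exceed 18.

18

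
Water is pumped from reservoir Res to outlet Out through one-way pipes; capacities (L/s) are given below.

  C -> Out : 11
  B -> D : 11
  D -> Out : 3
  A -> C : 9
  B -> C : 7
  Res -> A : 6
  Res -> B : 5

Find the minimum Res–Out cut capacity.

11

Augment Res→A→C→Out: bottleneck 6, flow now 6.
Augment Res→B→C→Out: bottleneck 5, flow now 11.
No augmenting path remains; maximum flow = 11.
By max-flow min-cut, the minimum cut capacity equals the max flow.
In the residual graph, reachable from Res: {Res}.
Min-cut edges: Res→A (6), Res→B (5); capacity 6 + 5 = 11.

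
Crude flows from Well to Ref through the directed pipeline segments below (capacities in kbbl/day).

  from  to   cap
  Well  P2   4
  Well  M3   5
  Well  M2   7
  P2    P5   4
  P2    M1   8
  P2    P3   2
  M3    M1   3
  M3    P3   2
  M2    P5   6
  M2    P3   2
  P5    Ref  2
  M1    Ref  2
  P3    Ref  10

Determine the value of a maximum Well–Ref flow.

Augment Well→P2→P5→Ref: bottleneck 2, flow now 2.
Augment Well→P2→M1→Ref: bottleneck 2, flow now 4.
Augment Well→M3→P3→Ref: bottleneck 2, flow now 6.
Augment Well→M2→P3→Ref: bottleneck 2, flow now 8.
Augment Well→M3→M1→P2→P3→Ref: bottleneck 2, flow now 10. (uses reverse residual edge)
No augmenting path remains; maximum flow = 10.
In the residual graph, reachable from Well: {Well, P2, M3, M2, P5, M1}.
Min-cut edges: P2→P3 (2), M3→P3 (2), M2→P3 (2), P5→Ref (2), M1→Ref (2); capacity 2 + 2 + 2 + 2 + 2 = 10.
This cut is saturated, so no flow can exceed 10.

10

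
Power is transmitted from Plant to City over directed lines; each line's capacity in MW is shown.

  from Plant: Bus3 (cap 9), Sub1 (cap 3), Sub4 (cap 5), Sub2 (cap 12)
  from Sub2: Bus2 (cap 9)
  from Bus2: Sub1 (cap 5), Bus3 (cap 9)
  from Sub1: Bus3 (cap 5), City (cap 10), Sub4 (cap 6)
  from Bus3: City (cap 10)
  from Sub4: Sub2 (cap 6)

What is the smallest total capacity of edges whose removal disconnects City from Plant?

Augment Plant→Sub1→City: bottleneck 3, flow now 3.
Augment Plant→Bus3→City: bottleneck 9, flow now 12.
Augment Plant→Sub2→Bus2→Sub1→City: bottleneck 5, flow now 17.
Augment Plant→Sub2→Bus2→Bus3→City: bottleneck 1, flow now 18.
No augmenting path remains; maximum flow = 18.
By max-flow min-cut, the minimum cut capacity equals the max flow.
In the residual graph, reachable from Plant: {Plant, Sub2, Bus2, Bus3, Sub4}.
Min-cut edges: Plant→Sub1 (3), Bus2→Sub1 (5), Bus3→City (10); capacity 3 + 5 + 10 = 18.

18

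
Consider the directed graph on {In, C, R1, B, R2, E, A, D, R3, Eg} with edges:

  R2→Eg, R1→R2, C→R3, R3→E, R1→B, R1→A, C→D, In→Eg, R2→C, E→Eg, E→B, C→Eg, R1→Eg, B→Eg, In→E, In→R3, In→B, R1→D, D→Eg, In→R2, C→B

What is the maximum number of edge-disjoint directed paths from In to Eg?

Assign every edge capacity 1; by Menger, the answer equals the max flow.
Path In→Eg (+1); total 1.
Path In→B→Eg (+1); total 2.
Path In→R2→Eg (+1); total 3.
Path In→E→Eg (+1); total 4.
No residual In→Eg path; max flow = 4.
Certifying cut of size 4: {B→Eg, E→Eg, In→Eg, In→R2}.

4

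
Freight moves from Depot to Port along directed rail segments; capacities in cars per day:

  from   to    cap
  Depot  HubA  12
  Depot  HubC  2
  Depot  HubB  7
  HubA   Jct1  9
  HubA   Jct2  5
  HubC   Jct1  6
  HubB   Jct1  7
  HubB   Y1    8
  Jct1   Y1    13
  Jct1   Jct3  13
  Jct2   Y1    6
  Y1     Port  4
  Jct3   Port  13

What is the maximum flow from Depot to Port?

17

Augment Depot→HubB→Y1→Port: bottleneck 4, flow now 4.
Augment Depot→HubA→Jct1→Jct3→Port: bottleneck 9, flow now 13.
Augment Depot→HubC→Jct1→Jct3→Port: bottleneck 2, flow now 15.
Augment Depot→HubB→Jct1→Jct3→Port: bottleneck 2, flow now 17.
No augmenting path remains; maximum flow = 17.
In the residual graph, reachable from Depot: {Depot, HubA, HubC, HubB, Jct1, Jct2, Y1}.
Min-cut edges: Jct1→Jct3 (13), Y1→Port (4); capacity 13 + 4 = 17.
This cut is saturated, so no flow can exceed 17.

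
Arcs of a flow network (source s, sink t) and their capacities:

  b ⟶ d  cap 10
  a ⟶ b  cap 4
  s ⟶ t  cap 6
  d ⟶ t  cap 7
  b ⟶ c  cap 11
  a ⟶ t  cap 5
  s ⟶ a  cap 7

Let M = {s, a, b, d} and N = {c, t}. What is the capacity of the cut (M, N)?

Edges leaving {s, a, b, d}: s→t (6), a→t (5), b→c (11), d→t (7).
Cut capacity = 6 + 5 + 11 + 7 = 29.

29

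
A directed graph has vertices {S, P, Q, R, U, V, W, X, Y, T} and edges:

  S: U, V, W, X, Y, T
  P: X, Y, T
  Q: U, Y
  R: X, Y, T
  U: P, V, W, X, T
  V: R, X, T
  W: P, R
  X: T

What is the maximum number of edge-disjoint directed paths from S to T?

Assign every edge capacity 1; by Menger, the answer equals the max flow.
Path S→T (+1); total 1.
Path S→U→T (+1); total 2.
Path S→V→T (+1); total 3.
Path S→X→T (+1); total 4.
Path S→W→P→T (+1); total 5.
No residual S→T path; max flow = 5.
Certifying cut of size 5: {S→T, S→U, S→V, S→W, S→X}.

5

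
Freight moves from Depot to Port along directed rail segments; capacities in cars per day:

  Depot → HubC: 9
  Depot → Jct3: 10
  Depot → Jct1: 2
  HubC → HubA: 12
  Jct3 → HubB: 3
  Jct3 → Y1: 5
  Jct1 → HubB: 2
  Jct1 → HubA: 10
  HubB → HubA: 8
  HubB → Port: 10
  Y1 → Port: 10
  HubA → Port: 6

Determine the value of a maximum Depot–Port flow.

16

Augment Depot→HubC→HubA→Port: bottleneck 6, flow now 6.
Augment Depot→Jct3→HubB→Port: bottleneck 3, flow now 9.
Augment Depot→Jct3→Y1→Port: bottleneck 5, flow now 14.
Augment Depot→Jct1→HubB→Port: bottleneck 2, flow now 16.
No augmenting path remains; maximum flow = 16.
In the residual graph, reachable from Depot: {Depot, HubC, Jct3, HubA}.
Min-cut edges: Depot→Jct1 (2), Jct3→HubB (3), Jct3→Y1 (5), HubA→Port (6); capacity 2 + 3 + 5 + 6 = 16.
This cut is saturated, so no flow can exceed 16.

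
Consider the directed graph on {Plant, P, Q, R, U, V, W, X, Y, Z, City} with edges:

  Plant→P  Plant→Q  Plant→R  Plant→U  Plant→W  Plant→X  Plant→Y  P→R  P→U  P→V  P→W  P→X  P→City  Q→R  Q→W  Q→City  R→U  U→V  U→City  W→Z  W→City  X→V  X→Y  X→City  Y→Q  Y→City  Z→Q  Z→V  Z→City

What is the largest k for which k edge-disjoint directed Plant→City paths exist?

Assign every edge capacity 1; by Menger, the answer equals the max flow.
Path Plant→P→City (+1); total 1.
Path Plant→Q→City (+1); total 2.
Path Plant→U→City (+1); total 3.
Path Plant→W→City (+1); total 4.
Path Plant→X→City (+1); total 5.
Path Plant→Y→City (+1); total 6.
No residual Plant→City path; max flow = 6.
Certifying cut of size 6: {Plant→P, Plant→Q, Plant→W, Plant→X, Plant→Y, U→City}.

6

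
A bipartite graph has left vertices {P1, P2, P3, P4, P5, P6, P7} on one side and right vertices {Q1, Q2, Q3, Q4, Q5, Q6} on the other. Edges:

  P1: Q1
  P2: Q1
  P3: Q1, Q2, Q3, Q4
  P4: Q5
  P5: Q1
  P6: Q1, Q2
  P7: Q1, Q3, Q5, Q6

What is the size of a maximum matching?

Unit-capacity flow: source→left, listed edges, right→sink; max matching = max flow.
Augmenting path P1→Q1 (+1); matched 1.
Augmenting path P3→Q2 (+1); matched 2.
Augmenting path P4→Q5 (+1); matched 3.
Augmenting path P7→Q3 (+1); matched 4.
Augmenting path P6→Q2→P3→Q4 (+1); matched 5.
No augmenting path remains; maximum matching = 5.
König certificate: {P3, P4, P6, P7, Q1} is a vertex cover of size 5 (every listed pair touches it), so no matching can be larger.

5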